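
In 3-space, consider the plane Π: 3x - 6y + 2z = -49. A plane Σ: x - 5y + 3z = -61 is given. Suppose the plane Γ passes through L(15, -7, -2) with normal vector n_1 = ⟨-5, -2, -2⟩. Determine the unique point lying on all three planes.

Γ: n_1·r = n_1·L gives -5x - 2y - 2z = -57.
Solving the 3×3 linear system 3x - 6y + 2z = -49, x - 5y + 3z = -61, -5x - 2y - 2z = -57 (e.g. by elimination or Cramer's rule, determinant = 72) gives (9, 11, -5).

(9, 11, -5)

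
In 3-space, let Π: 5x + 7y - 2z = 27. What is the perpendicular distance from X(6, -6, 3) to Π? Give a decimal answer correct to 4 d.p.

5.0952

n·X − d = (5)·(6) + (7)·(-6) + (-2)·(3) − 27 = -45; |n| = √78.
Distance = |-45| / √78 = 45/√78 ≈ 5.0952.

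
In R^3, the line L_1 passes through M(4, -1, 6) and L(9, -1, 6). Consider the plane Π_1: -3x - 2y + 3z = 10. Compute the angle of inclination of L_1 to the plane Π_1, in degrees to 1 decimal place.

A direction vector for L_1 is L − M = (5, 0, 0).
sin θ = |n·v| / (|n||v|) = |-15| / (√22 · √25) = 0.63960.
θ ≈ 39.8°.

39.8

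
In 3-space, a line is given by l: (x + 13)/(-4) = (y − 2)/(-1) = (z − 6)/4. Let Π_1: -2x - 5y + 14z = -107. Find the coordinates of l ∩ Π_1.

l has direction (-4, -1, 4) through (-13, 2, 6).
Substitute r = (-13, 2, 6) + t(-4, -1, 4) into the plane: 100 + 69t = -107, so t = -3.
Intersection: (-13, 2, 6) + (-3)·(-4, -1, 4) = (-1, 5, -6).

(-1, 5, -6)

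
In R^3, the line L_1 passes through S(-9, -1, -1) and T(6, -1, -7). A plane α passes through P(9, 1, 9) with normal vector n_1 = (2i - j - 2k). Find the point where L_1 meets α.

(-4, -1, -3)

A direction vector for L_1 is T − S = (15, 0, -6).
α: n_1·r = n_1·P gives 2x - y - 2z = -1.
Substitute r = (-9, -1, -1) + t(15, 0, -6) into the plane: -15 + 42t = -1, so t = 1/3.
Intersection: (-9, -1, -1) + (1/3)·(15, 0, -6) = (-4, -1, -3).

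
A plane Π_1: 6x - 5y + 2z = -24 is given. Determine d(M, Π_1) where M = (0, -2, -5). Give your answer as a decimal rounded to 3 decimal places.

2.977

n·M − d = (6)·(0) + (-5)·(-2) + (2)·(-5) − (-24) = 24; |n| = √65.
Distance = |24| / √65 = 24/√65 ≈ 2.977.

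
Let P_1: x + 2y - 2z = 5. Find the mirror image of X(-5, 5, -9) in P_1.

(-9, -3, -1)

λ = (n·X − d)/|n|² = (23 − 5)/9 = 2.
Reflection = X − 2λn = (-5, 5, -9) − 4·(1, 2, -2) = (-9, -3, -1).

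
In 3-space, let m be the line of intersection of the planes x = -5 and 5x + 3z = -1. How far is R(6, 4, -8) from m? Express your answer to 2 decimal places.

Direction of m: (1, 0, 0) × (5, 0, 3) = (0, -3, 0).
A point on m: solving the two plane equations with y = -4 gives (-5, -4, 8).
Taking (-5, -4, 8) on m with direction v = (0, -3, 0): w = R − (-5, -4, 8) = (11, 8, -16), and w × v = (-48, 0, -33).
Distance = |w × v| / |v| = √3393 / √9 ≈ 19.42.

19.42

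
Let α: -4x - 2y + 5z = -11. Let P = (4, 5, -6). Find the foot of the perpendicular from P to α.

Foot = P − λn with λ = (n·P − d)/|n|² = (-56 − (-11))/45 = -1.
Foot = (4, 5, -6) − (-1)·(-4, -2, 5) = (0, 3, -1).

(0, 3, -1)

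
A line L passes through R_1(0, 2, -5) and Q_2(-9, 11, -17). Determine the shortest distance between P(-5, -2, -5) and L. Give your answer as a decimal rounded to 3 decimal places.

A direction vector for L is Q_2 − R_1 = (-9, 9, -12).
Taking (0, 2, -5) on L with direction v = (-9, 9, -12): w = P − (0, 2, -5) = (-5, -4, 0), and w × v = (48, -60, -81).
Distance = |w × v| / |v| = √12465 / √306 ≈ 6.382.

6.382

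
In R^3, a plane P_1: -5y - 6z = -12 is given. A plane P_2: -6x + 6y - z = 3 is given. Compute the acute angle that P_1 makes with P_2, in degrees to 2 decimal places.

cos θ = |n₁·n₂| / (|n₁||n₂|) = |-24| / (√61 · √73).
θ = arccos(0.35965) ≈ 68.92°.

68.92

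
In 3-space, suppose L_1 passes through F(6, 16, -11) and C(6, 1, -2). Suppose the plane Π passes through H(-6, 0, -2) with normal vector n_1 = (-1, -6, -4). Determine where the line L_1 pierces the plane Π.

(6, -4, 1)

A direction vector for L_1 is C − F = (0, -15, 9).
Π: n_1·r = n_1·H gives -x - 6y - 4z = 14.
Substitute r = (6, 16, -11) + t(0, -15, 9) into the plane: -58 + 54t = 14, so t = 4/3.
Intersection: (6, 16, -11) + (4/3)·(0, -15, 9) = (6, -4, 1).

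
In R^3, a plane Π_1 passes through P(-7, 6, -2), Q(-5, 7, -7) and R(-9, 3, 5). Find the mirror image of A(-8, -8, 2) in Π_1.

(0, -4, 6)

PQ = (2, 1, -5), PR = (-2, -3, 7); a normal to Π_1 is PQ × PR = (-8, -4, -4).
Using P: Π_1 has equation -8x - 4y - 4z = 40.
λ = (n·A − d)/|n|² = (88 − 40)/96 = 1/2.
Reflection = A − 2λn = (-8, -8, 2) − 1·(-8, -4, -4) = (0, -4, 6).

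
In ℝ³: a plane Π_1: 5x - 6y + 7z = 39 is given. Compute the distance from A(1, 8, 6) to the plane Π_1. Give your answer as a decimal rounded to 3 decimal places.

n·A − d = (5)·(1) + (-6)·(8) + (7)·(6) − 39 = -40; |n| = √110.
Distance = |-40| / √110 = 40/√110 ≈ 3.814.

3.814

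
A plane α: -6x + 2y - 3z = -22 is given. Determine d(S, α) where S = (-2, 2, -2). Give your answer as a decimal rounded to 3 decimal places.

n·S − d = (-6)·(-2) + (2)·(2) + (-3)·(-2) − (-22) = 44; |n| = √49.
Distance = |44| / √49 = 44/√49 ≈ 6.286.

6.286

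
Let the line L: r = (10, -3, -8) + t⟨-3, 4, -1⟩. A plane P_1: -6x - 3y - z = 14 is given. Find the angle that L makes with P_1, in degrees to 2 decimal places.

sin θ = |n·v| / (|n||v|) = |7| / (√46 · √26) = 0.20241.
θ ≈ 11.68°.

11.68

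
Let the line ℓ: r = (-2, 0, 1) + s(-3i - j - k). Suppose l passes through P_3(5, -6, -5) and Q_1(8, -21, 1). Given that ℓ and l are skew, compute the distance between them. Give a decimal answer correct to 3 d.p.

A direction vector for l is Q_1 − P_3 = (3, -15, 6).
Common perpendicular direction n = (-3, -1, -1) × (3, -15, 6) = (-21, 15, 48).
With w = (5, -6, -5) − (-2, 0, 1) = (7, -6, -6), w · n = -525.
Distance = |w · n| / |n| = |-525| / √2970 ≈ 9.633.

9.633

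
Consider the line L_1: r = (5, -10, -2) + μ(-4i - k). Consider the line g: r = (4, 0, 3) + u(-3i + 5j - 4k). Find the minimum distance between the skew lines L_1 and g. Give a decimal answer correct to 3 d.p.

Common perpendicular direction n = (-4, 0, -1) × (-3, 5, -4) = (5, -13, -20).
With w = (4, 0, 3) − (5, -10, -2) = (-1, 10, 5), w · n = -235.
Distance = |w · n| / |n| = |-235| / √594 ≈ 9.642.

9.642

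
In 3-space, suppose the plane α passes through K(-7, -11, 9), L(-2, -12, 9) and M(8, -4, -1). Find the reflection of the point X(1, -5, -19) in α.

(5, 15, 1)

KL = (5, -1, 0), KM = (15, 7, -10); a normal to α is KL × KM = (10, 50, 50).
Using K: α has equation 10x + 50y + 50z = -170.
λ = (n·X − d)/|n|² = (-1190 − (-170))/5100 = -1/5.
Reflection = X − 2λn = (1, -5, -19) − (-2/5)·(10, 50, 50) = (5, 15, 1).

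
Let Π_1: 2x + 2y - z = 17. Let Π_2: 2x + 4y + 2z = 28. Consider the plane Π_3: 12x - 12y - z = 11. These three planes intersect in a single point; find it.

(5, 4, 1)

Solving the 3×3 linear system 2x + 2y - z = 17, 2x + 4y + 2z = 28, 12x - 12y - z = 11 (e.g. by elimination or Cramer's rule, determinant = 164) gives (5, 4, 1).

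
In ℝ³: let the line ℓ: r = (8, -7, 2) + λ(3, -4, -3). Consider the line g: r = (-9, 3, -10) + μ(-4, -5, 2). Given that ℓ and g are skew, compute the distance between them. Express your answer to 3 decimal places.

Common perpendicular direction n = (3, -4, -3) × (-4, -5, 2) = (-23, 6, -31).
With w = (-9, 3, -10) − (8, -7, 2) = (-17, 10, -12), w · n = 823.
Distance = |w · n| / |n| = |823| / √1526 ≈ 21.068.

21.068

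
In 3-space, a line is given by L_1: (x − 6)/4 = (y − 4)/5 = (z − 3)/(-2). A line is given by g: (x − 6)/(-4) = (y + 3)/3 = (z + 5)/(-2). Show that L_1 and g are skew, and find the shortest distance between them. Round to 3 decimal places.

10.222

L_1 has direction (4, 5, -2) through (6, 4, 3).
g has direction (-4, 3, -2) through (6, -3, -5).
Common perpendicular direction n = (4, 5, -2) × (-4, 3, -2) = (-4, 16, 32).
With w = (6, -3, -5) − (6, 4, 3) = (0, -7, -8), w · n = -368.
Since n ≠ 0 the lines are not parallel, and w · n = -368 ≠ 0 so they do not intersect; hence they are skew.
Distance = |w · n| / |n| = |-368| / √1296 ≈ 10.222.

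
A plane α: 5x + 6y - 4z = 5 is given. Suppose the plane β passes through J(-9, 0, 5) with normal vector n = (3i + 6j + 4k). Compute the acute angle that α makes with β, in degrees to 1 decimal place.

β: n·r = n·J gives 3x + 6y + 4z = -7.
cos θ = |n₁·n₂| / (|n₁||n₂|) = |35| / (√77 · √61).
θ = arccos(0.51069) ≈ 59.3°.

59.3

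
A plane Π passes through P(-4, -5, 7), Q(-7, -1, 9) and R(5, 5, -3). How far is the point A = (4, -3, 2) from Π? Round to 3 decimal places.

PQ = (-3, 4, 2), PR = (9, 10, -10); a normal to Π is PQ × PR = (-60, -12, -66).
Using P: Π has equation -60x - 12y - 66z = -162.
n·A − d = (-60)·(4) + (-12)·(-3) + (-66)·(2) − (-162) = -174; |n| = √8100.
Distance = |-174| / √8100 = 174/√8100 ≈ 1.933.

1.933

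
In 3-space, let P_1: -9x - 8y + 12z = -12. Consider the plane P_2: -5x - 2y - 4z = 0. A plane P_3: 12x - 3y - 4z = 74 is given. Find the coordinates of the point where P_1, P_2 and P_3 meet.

Solving the 3×3 linear system -9x - 8y + 12z = -12, -5x - 2y - 4z = 0, 12x - 3y - 4z = 74 (e.g. by elimination or Cramer's rule, determinant = 1048) gives (4, -6, -2).

(4, -6, -2)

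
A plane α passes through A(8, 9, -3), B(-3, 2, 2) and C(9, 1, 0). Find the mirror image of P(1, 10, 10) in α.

AB = (-11, -7, 5), AC = (1, -8, 3); a normal to α is AB × AC = (19, 38, 95).
Using A: α has equation 19x + 38y + 95z = 209.
λ = (n·P − d)/|n|² = (1349 − 209)/10830 = 2/19.
Reflection = P − 2λn = (1, 10, 10) − (4/19)·(19, 38, 95) = (-3, 2, -10).

(-3, 2, -10)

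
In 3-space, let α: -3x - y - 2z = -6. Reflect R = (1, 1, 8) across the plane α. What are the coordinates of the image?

(-5, -1, 4)

λ = (n·R − d)/|n|² = (-20 − (-6))/14 = -1.
Reflection = R − 2λn = (1, 1, 8) − (-2)·(-3, -1, -2) = (-5, -1, 4).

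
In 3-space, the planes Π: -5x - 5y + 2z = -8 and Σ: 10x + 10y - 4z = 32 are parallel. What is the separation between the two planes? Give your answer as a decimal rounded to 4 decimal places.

Rescale Σ by 1/(-2): -5x - 5y + 2z = -16. Then distance = |-8 − (-16)| / √54 ≈ 1.0887.

1.0887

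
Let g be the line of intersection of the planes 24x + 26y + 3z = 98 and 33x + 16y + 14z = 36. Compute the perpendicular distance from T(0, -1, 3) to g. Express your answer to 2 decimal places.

Direction of g: (24, 26, 3) × (33, 16, 14) = (316, -237, -474).
A point on g: solving the two plane equations with x = 0 gives (0, 4, -2).
Taking (0, 4, -2) on g with direction v = (316, -237, -474): w = T − (0, 4, -2) = (0, -5, 5), and w × v = (3555, 1580, 1580).
Distance = |w × v| / |v| = √17630825 / √380701 ≈ 6.81.

6.81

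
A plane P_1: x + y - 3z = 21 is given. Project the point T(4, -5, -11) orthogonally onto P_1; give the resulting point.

Foot = T − λn with λ = (n·T − d)/|n|² = (32 − 21)/11 = 1.
Foot = (4, -5, -11) − 1·(1, 1, -3) = (3, -6, -8).

(3, -6, -8)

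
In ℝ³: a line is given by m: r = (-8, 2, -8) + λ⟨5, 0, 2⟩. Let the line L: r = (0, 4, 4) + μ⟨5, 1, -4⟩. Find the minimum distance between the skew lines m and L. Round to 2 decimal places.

3.41

Common perpendicular direction n = (5, 0, 2) × (5, 1, -4) = (-2, 30, 5).
With w = (0, 4, 4) − (-8, 2, -8) = (8, 2, 12), w · n = 104.
Distance = |w · n| / |n| = |104| / √929 ≈ 3.41.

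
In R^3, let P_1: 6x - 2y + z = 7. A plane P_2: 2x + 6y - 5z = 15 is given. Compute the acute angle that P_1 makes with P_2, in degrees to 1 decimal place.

cos θ = |n₁·n₂| / (|n₁||n₂|) = |-5| / (√41 · √65).
θ = arccos(0.09685) ≈ 84.4°.

84.4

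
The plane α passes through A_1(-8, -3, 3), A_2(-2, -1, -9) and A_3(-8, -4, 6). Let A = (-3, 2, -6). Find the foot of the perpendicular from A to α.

A_1A_2 = (6, 2, -12), A_1A_3 = (0, -1, 3); a normal to α is A_1A_2 × A_1A_3 = (-6, -18, -6).
Using A_1: α has equation -6x - 18y - 6z = 84.
Foot = A − λn with λ = (n·A − d)/|n|² = (18 − 84)/396 = -1/6.
Foot = (-3, 2, -6) − (-1/6)·(-6, -18, -6) = (-4, -1, -7).

(-4, -1, -7)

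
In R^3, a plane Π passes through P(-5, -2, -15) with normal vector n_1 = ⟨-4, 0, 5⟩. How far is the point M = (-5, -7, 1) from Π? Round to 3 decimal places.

12.494

Π: n_1·r = n_1·P gives -4x + 5z = -55.
n·M − d = (-4)·(-5) + (0)·(-7) + (5)·(1) − (-55) = 80; |n| = √41.
Distance = |80| / √41 = 80/√41 ≈ 12.494.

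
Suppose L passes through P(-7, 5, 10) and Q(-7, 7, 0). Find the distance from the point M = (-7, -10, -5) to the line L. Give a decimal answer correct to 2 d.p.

17.65

A direction vector for L is Q − P = (0, 2, -10).
Taking (-7, 5, 10) on L with direction v = (0, 2, -10): w = M − (-7, 5, 10) = (0, -15, -15), and w × v = (180, 0, 0).
Distance = |w × v| / |v| = √32400 / √104 ≈ 17.65.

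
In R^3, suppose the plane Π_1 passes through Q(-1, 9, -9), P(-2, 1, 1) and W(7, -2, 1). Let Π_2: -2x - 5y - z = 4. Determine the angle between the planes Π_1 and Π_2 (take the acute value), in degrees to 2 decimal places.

27.97

QP = (-1, -8, 10), QW = (8, -11, 10); a normal to Π_1 is QP × QW = (30, 90, 75).
Using Q: Π_1 has equation 30x + 90y + 75z = 105.
cos θ = |n₁·n₂| / (|n₁||n₂|) = |-585| / (√14625 · √30).
θ = arccos(0.88318) ≈ 27.97°.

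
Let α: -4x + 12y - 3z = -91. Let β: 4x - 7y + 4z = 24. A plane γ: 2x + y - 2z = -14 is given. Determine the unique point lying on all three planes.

(-8, -12, -7)

Solving the 3×3 linear system -4x + 12y - 3z = -91, 4x - 7y + 4z = 24, 2x + y - 2z = -14 (e.g. by elimination or Cramer's rule, determinant = 98) gives (-8, -12, -7).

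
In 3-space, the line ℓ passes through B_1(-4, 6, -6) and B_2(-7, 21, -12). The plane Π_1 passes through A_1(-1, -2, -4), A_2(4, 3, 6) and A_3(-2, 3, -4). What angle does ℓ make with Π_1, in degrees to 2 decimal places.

10.67

A direction vector for ℓ is B_2 − B_1 = (-3, 15, -6).
A_1A_2 = (5, 5, 10), A_1A_3 = (-1, 5, 0); a normal to Π_1 is A_1A_2 × A_1A_3 = (-50, -10, 30).
Using A_1: Π_1 has equation -50x - 10y + 30z = -50.
sin θ = |n·v| / (|n||v|) = |-180| / (√3500 · √270) = 0.18516.
θ ≈ 10.67°.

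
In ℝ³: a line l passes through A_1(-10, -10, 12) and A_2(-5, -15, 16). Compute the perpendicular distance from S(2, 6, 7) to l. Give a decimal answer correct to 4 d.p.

A direction vector for l is A_2 − A_1 = (5, -5, 4).
Taking (-10, -10, 12) on l with direction v = (5, -5, 4): w = S − (-10, -10, 12) = (12, 16, -5), and w × v = (39, -73, -140).
Distance = |w × v| / |v| = √26450 / √66 ≈ 20.0189.

20.0189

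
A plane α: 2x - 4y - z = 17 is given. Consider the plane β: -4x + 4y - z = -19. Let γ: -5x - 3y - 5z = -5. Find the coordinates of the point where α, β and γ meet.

(6, 0, -5)

Solving the 3×3 linear system 2x - 4y - z = 17, -4x + 4y - z = -19, -5x - 3y - 5z = -5 (e.g. by elimination or Cramer's rule, determinant = -18) gives (6, 0, -5).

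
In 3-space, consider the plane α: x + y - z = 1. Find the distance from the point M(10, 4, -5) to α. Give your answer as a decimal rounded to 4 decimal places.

10.3923

n·M − d = (1)·(10) + (1)·(4) + (-1)·(-5) − 1 = 18; |n| = √3.
Distance = |18| / √3 = 18/√3 ≈ 10.3923.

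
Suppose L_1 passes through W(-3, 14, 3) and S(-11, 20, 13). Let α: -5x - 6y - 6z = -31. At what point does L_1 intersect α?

A direction vector for L_1 is S − W = (-8, 6, 10).
Substitute r = (-3, 14, 3) + t(-8, 6, 10) into the plane: -87 + (-56)t = -31, so t = -1.
Intersection: (-3, 14, 3) + (-1)·(-8, 6, 10) = (5, 8, -7).

(5, 8, -7)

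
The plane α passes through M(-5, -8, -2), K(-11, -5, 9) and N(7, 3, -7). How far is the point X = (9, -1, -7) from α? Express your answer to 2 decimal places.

MK = (-6, 3, 11), MN = (12, 11, -5); a normal to α is MK × MN = (-136, 102, -102).
Using M: α has equation -136x + 102y - 102z = 68.
n·X − d = (-136)·(9) + (102)·(-1) + (-102)·(-7) − 68 = -680; |n| = √39304.
Distance = |-680| / √39304 = 680/√39304 ≈ 3.43.

3.43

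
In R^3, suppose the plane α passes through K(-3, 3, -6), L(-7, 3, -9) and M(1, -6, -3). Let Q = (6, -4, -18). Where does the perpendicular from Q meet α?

(-3, -4, -6)

KL = (-4, 0, -3), KM = (4, -9, 3); a normal to α is KL × KM = (-27, 0, 36).
Using K: α has equation -27x + 36z = -135.
Foot = Q − λn with λ = (n·Q − d)/|n|² = (-810 − (-135))/2025 = -1/3.
Foot = (6, -4, -18) − (-1/3)·(-27, 0, 36) = (-3, -4, -6).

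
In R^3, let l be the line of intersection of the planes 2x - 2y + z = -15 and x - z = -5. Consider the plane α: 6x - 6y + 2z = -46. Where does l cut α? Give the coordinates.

(-4, 4, 1)

Direction of l: (2, -2, 1) × (1, 0, -1) = (2, 3, 2).
A point on l: solving the two plane equations with x = -10 gives (-10, -5, -5).
Substitute r = (-10, -5, -5) + t(2, 3, 2) into the plane: -40 + (-2)t = -46, so t = 3.
Intersection: (-10, -5, -5) + 3·(2, 3, 2) = (-4, 4, 1).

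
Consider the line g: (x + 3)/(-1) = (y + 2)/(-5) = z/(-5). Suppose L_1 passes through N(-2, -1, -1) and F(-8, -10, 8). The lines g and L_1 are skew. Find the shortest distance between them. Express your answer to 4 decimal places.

g has direction (-1, -5, -5) through (-3, -2, 0).
A direction vector for L_1 is F − N = (-6, -9, 9).
Common perpendicular direction n = (-1, -5, -5) × (-6, -9, 9) = (-90, 39, -21).
With w = (-2, -1, -1) − (-3, -2, 0) = (1, 1, -1), w · n = -30.
Distance = |w · n| / |n| = |-30| / √10062 ≈ 0.2991.

0.2991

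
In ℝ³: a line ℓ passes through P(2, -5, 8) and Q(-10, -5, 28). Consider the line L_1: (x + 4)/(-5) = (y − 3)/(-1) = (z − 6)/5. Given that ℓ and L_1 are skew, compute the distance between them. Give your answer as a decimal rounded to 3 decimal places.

10.021

A direction vector for ℓ is Q − P = (-12, 0, 20).
L_1 has direction (-5, -1, 5) through (-4, 3, 6).
Common perpendicular direction n = (-12, 0, 20) × (-5, -1, 5) = (20, -40, 12).
With w = (-4, 3, 6) − (2, -5, 8) = (-6, 8, -2), w · n = -464.
Distance = |w · n| / |n| = |-464| / √2144 ≈ 10.021.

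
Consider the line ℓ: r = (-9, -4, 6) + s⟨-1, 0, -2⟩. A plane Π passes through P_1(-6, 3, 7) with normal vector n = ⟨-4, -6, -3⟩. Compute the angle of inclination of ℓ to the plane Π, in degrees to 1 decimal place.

Π: n·r = n·P_1 gives -4x - 6y - 3z = -15.
sin θ = |n·v| / (|n||v|) = |10| / (√61 · √5) = 0.57260.
θ ≈ 34.9°.

34.9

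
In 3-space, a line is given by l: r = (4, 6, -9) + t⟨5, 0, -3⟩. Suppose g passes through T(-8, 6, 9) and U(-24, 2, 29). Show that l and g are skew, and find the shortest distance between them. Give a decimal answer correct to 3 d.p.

A direction vector for g is U − T = (-16, -4, 20).
Common perpendicular direction n = (5, 0, -3) × (-16, -4, 20) = (-12, -52, -20).
With w = (-8, 6, 9) − (4, 6, -9) = (-12, 0, 18), w · n = -216.
Since n ≠ 0 the lines are not parallel, and w · n = -216 ≠ 0 so they do not intersect; hence they are skew.
Distance = |w · n| / |n| = |-216| / √3248 ≈ 3.790.

3.790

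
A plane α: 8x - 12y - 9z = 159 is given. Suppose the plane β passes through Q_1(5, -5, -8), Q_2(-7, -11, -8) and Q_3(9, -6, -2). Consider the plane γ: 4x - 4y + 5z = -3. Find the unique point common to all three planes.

(0, -8, -7)

Q_1Q_2 = (-12, -6, 0), Q_1Q_3 = (4, -1, 6); a normal to β is Q_1Q_2 × Q_1Q_3 = (-36, 72, 36).
Using Q_1: β has equation -36x + 72y + 36z = -828.
Solving the 3×3 linear system 8x - 12y - 9z = 159, -36x + 72y + 36z = -828, 4x - 4y + 5z = -3 (e.g. by elimination or Cramer's rule, determinant = 1440) gives (0, -8, -7).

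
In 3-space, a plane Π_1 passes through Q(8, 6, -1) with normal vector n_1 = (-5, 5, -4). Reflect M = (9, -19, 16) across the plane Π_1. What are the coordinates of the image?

Π_1: n_1·r = n_1·Q gives -5x + 5y - 4z = -6.
λ = (n·M − d)/|n|² = (-204 − (-6))/66 = -3.
Reflection = M − 2λn = (9, -19, 16) − (-6)·(-5, 5, -4) = (-21, 11, -8).

(-21, 11, -8)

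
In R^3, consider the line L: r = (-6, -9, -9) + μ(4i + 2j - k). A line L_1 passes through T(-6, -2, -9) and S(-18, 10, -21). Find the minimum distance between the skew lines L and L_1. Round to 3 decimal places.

A direction vector for L_1 is S − T = (-12, 12, -12).
Common perpendicular direction n = (4, 2, -1) × (-12, 12, -12) = (-12, 60, 72).
With w = (-6, -2, -9) − (-6, -9, -9) = (0, 7, 0), w · n = 420.
Distance = |w · n| / |n| = |420| / √8928 ≈ 4.445.

4.445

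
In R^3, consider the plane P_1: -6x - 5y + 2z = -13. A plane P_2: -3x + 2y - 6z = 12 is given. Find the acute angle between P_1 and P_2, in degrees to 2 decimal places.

cos θ = |n₁·n₂| / (|n₁||n₂|) = |-4| / (√65 · √49).
θ = arccos(0.07088) ≈ 85.94°.

85.94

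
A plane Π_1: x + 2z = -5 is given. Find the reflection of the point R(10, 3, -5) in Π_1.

λ = (n·R − d)/|n|² = (0 − (-5))/5 = 1.
Reflection = R − 2λn = (10, 3, -5) − 2·(1, 0, 2) = (8, 3, -9).

(8, 3, -9)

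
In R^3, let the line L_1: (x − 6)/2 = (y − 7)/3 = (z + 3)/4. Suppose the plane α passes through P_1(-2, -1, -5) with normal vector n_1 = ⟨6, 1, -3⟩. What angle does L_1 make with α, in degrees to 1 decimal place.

4.7

L_1 has direction (2, 3, 4) through (6, 7, -3).
α: n_1·r = n_1·P_1 gives 6x + y - 3z = 2.
sin θ = |n·v| / (|n||v|) = |3| / (√46 · √29) = 0.08214.
θ ≈ 4.7°.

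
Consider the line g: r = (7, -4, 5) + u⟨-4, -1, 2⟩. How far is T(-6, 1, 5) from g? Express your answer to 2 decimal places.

Taking (7, -4, 5) on g with direction v = (-4, -1, 2): w = T − (7, -4, 5) = (-13, 5, 0), and w × v = (10, 26, 33).
Distance = |w × v| / |v| = √1865 / √21 ≈ 9.42.

9.42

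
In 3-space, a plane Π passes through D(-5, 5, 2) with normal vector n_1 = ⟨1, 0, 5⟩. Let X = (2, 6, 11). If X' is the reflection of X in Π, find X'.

Π: n_1·r = n_1·D gives x + 5z = 5.
λ = (n·X − d)/|n|² = (57 − 5)/26 = 2.
Reflection = X − 2λn = (2, 6, 11) − 4·(1, 0, 5) = (-2, 6, -9).

(-2, 6, -9)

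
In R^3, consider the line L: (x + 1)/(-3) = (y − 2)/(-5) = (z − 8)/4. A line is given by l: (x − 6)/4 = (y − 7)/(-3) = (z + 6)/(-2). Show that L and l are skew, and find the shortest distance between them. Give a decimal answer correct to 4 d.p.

5.3511

L has direction (-3, -5, 4) through (-1, 2, 8).
l has direction (4, -3, -2) through (6, 7, -6).
Common perpendicular direction n = (-3, -5, 4) × (4, -3, -2) = (22, 10, 29).
With w = (6, 7, -6) − (-1, 2, 8) = (7, 5, -14), w · n = -202.
Since n ≠ 0 the lines are not parallel, and w · n = -202 ≠ 0 so they do not intersect; hence they are skew.
Distance = |w · n| / |n| = |-202| / √1425 ≈ 5.3511.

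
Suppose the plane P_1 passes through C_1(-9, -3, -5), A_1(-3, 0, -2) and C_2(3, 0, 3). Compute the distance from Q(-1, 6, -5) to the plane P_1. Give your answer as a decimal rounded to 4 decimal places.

0.4558

C_1A_1 = (6, 3, 3), C_1C_2 = (12, 3, 8); a normal to P_1 is C_1A_1 × C_1C_2 = (15, -12, -18).
Using C_1: P_1 has equation 15x - 12y - 18z = -9.
n·Q − d = (15)·(-1) + (-12)·(6) + (-18)·(-5) − (-9) = 12; |n| = √693.
Distance = |12| / √693 = 12/√693 ≈ 0.4558.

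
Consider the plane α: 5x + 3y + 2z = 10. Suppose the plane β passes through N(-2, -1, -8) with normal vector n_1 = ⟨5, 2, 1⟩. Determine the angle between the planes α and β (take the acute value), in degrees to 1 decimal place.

β: n_1·r = n_1·N gives 5x + 2y + z = -20.
cos θ = |n₁·n₂| / (|n₁||n₂|) = |33| / (√38 · √30).
θ = arccos(0.97738) ≈ 12.2°.

12.2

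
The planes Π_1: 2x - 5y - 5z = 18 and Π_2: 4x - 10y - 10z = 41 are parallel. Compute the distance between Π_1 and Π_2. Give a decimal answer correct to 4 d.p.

0.3402

Rescale Π_2 by 1/2: 2x - 5y - 5z = 41/2. Then distance = |18 − (41/2)| / √54 ≈ 0.3402.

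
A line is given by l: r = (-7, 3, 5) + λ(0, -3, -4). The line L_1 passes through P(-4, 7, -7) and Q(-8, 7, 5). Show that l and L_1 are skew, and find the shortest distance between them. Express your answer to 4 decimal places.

A direction vector for L_1 is Q − P = (-4, 0, 12).
Common perpendicular direction n = (0, -3, -4) × (-4, 0, 12) = (-36, 16, -12).
With w = (-4, 7, -7) − (-7, 3, 5) = (3, 4, -12), w · n = 100.
Since n ≠ 0 the lines are not parallel, and w · n = 100 ≠ 0 so they do not intersect; hence they are skew.
Distance = |w · n| / |n| = |100| / √1696 ≈ 2.4282.

2.4282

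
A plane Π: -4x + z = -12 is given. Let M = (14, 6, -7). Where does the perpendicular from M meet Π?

(2, 6, -4)

Foot = M − λn with λ = (n·M − d)/|n|² = (-63 − (-12))/17 = -3.
Foot = (14, 6, -7) − (-3)·(-4, 0, 1) = (2, 6, -4).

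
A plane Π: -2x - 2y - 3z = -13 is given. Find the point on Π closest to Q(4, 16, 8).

(-2, 10, -1)

Foot = Q − λn with λ = (n·Q − d)/|n|² = (-64 − (-13))/17 = -3.
Foot = (4, 16, 8) − (-3)·(-2, -2, -3) = (-2, 10, -1).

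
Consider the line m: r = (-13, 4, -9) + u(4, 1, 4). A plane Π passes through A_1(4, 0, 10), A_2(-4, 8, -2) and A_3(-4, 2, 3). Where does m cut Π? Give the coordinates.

(-5, 6, -1)

A_1A_2 = (-8, 8, -12), A_1A_3 = (-8, 2, -7); a normal to Π is A_1A_2 × A_1A_3 = (-32, 40, 48).
Using A_1: Π has equation -32x + 40y + 48z = 352.
Substitute r = (-13, 4, -9) + t(4, 1, 4) into the plane: 144 + 104t = 352, so t = 2.
Intersection: (-13, 4, -9) + 2·(4, 1, 4) = (-5, 6, -1).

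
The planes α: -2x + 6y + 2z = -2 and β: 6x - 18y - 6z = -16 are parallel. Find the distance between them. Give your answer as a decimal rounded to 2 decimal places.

1.11

Rescale β by 1/(-3): -2x + 6y + 2z = 16/3. Then distance = |-2 − (16/3)| / √44 ≈ 1.11.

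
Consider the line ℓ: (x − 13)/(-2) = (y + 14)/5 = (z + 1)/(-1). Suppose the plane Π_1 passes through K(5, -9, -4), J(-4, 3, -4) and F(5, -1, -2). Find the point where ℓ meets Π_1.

ℓ has direction (-2, 5, -1) through (13, -14, -1).
KJ = (-9, 12, 0), KF = (0, 8, 2); a normal to Π_1 is KJ × KF = (24, 18, -72).
Using K: Π_1 has equation 24x + 18y - 72z = 246.
Substitute r = (13, -14, -1) + t(-2, 5, -1) into the plane: 132 + 114t = 246, so t = 1.
Intersection: (13, -14, -1) + 1·(-2, 5, -1) = (11, -9, -2).

(11, -9, -2)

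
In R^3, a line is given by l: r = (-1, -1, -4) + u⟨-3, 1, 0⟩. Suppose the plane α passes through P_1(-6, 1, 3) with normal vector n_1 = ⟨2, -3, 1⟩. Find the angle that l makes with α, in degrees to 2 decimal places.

49.52

α: n_1·r = n_1·P_1 gives 2x - 3y + z = -12.
sin θ = |n·v| / (|n||v|) = |-9| / (√14 · √10) = 0.76064.
θ ≈ 49.52°.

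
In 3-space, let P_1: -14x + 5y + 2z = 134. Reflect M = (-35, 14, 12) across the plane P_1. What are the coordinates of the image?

λ = (n·M − d)/|n|² = (584 − 134)/225 = 2.
Reflection = M − 2λn = (-35, 14, 12) − 4·(-14, 5, 2) = (21, -6, 4).

(21, -6, 4)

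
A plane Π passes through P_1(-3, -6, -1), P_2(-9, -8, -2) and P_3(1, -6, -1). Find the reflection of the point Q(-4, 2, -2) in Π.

(-4, -2, 6)

P_1P_2 = (-6, -2, -1), P_1P_3 = (4, 0, 0); a normal to Π is P_1P_2 × P_1P_3 = (0, -4, 8).
Using P_1: Π has equation -4y + 8z = 16.
λ = (n·Q − d)/|n|² = (-24 − 16)/80 = -1/2.
Reflection = Q − 2λn = (-4, 2, -2) − (-1)·(0, -4, 8) = (-4, -2, 6).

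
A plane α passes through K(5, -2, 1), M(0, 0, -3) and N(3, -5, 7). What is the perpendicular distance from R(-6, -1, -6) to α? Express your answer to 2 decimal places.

2.24

KM = (-5, 2, -4), KN = (-2, -3, 6); a normal to α is KM × KN = (0, 38, 19).
Using K: α has equation 38y + 19z = -57.
n·R − d = (0)·(-6) + (38)·(-1) + (19)·(-6) − (-57) = -95; |n| = √1805.
Distance = |-95| / √1805 = 95/√1805 ≈ 2.24.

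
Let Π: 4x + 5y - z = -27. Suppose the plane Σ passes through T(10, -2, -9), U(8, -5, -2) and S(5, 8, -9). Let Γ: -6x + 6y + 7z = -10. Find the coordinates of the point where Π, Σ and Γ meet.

TU = (-2, -3, 7), TS = (-5, 10, 0); a normal to Σ is TU × TS = (-70, -35, -35).
Using T: Σ has equation -70x - 35y - 35z = -315.
Solving the 3×3 linear system 4x + 5y - z = -27, -70x - 35y - 35z = -315, -6x + 6y + 7z = -10 (e.g. by elimination or Cramer's rule, determinant = 3990) gives (4, -7, 8).

(4, -7, 8)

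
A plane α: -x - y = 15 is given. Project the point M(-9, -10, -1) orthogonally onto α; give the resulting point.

(-7, -8, -1)

Foot = M − λn with λ = (n·M − d)/|n|² = (19 − 15)/2 = 2.
Foot = (-9, -10, -1) − 2·(-1, -1, 0) = (-7, -8, -1).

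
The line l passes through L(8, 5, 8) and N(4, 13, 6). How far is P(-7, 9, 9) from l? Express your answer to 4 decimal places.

12.0653

A direction vector for l is N − L = (-4, 8, -2).
Taking (8, 5, 8) on l with direction v = (-4, 8, -2): w = P − (8, 5, 8) = (-15, 4, 1), and w × v = (-16, -34, -104).
Distance = |w × v| / |v| = √12228 / √84 ≈ 12.0653.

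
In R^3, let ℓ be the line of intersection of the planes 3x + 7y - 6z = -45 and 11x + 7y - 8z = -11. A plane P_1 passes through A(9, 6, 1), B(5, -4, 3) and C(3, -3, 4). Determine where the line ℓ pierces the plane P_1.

Direction of ℓ: (3, 7, -6) × (11, 7, -8) = (-14, -42, -56).
A point on ℓ: solving the two plane equations with x = 8 gives (8, 3, 15).
AB = (-4, -10, 2), AC = (-6, -9, 3); a normal to P_1 is AB × AC = (-12, 0, -24).
Using A: P_1 has equation -12x - 24z = -132.
Substitute r = (8, 3, 15) + t(-14, -42, -56) into the plane: -456 + 1512t = -132, so t = 3/14.
Intersection: (8, 3, 15) + (3/14)·(-14, -42, -56) = (5, -6, 3).

(5, -6, 3)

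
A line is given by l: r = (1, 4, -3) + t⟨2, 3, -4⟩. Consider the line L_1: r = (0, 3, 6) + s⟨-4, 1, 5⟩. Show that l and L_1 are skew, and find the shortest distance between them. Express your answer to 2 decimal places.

Common perpendicular direction n = (2, 3, -4) × (-4, 1, 5) = (19, 6, 14).
With w = (0, 3, 6) − (1, 4, -3) = (-1, -1, 9), w · n = 101.
Since n ≠ 0 the lines are not parallel, and w · n = 101 ≠ 0 so they do not intersect; hence they are skew.
Distance = |w · n| / |n| = |101| / √593 ≈ 4.15.

4.15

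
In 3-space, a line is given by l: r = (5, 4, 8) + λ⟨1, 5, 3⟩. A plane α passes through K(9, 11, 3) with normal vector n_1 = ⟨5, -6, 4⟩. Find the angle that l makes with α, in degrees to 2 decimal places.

14.50

α: n_1·r = n_1·K gives 5x - 6y + 4z = -9.
sin θ = |n·v| / (|n||v|) = |-13| / (√77 · √35) = 0.25042.
θ ≈ 14.50°.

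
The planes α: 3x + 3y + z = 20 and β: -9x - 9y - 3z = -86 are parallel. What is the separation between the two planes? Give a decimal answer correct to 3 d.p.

1.988

Rescale β by 1/(-3): 3x + 3y + z = 86/3. Then distance = |20 − (86/3)| / √19 ≈ 1.988.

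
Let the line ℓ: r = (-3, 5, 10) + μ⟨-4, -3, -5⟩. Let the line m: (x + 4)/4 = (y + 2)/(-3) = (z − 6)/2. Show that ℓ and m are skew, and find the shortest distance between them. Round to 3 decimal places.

m has direction (4, -3, 2) through (-4, -2, 6).
Common perpendicular direction n = (-4, -3, -5) × (4, -3, 2) = (-21, -12, 24).
With w = (-4, -2, 6) − (-3, 5, 10) = (-1, -7, -4), w · n = 9.
Since n ≠ 0 the lines are not parallel, and w · n = 9 ≠ 0 so they do not intersect; hence they are skew.
Distance = |w · n| / |n| = |9| / √1161 ≈ 0.264.

0.264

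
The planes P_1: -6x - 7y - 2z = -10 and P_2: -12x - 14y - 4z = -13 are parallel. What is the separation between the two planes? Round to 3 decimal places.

Rescale P_2 by 1/2: -6x - 7y - 2z = -13/2. Then distance = |-10 − (-13/2)| / √89 ≈ 0.371.

0.371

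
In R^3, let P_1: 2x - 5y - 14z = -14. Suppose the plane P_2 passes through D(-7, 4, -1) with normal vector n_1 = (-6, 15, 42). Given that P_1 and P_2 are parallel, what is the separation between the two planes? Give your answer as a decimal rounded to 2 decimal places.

0.40

P_2: n_1·r = n_1·D gives -6x + 15y + 42z = 60.
Rescale P_2 by 1/(-3): 2x - 5y - 14z = -20. Then distance = |-14 − (-20)| / √225 ≈ 0.40.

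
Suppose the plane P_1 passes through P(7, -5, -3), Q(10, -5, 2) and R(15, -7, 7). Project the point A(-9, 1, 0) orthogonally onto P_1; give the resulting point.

(-4, 6, -3)

PQ = (3, 0, 5), PR = (8, -2, 10); a normal to P_1 is PQ × PR = (10, 10, -6).
Using P: P_1 has equation 10x + 10y - 6z = 38.
Foot = A − λn with λ = (n·A − d)/|n|² = (-80 − 38)/236 = -1/2.
Foot = (-9, 1, 0) − (-1/2)·(10, 10, -6) = (-4, 6, -3).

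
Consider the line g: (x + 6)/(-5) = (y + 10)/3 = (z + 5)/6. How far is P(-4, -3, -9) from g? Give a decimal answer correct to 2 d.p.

g has direction (-5, 3, 6) through (-6, -10, -5).
Taking (-6, -10, -5) on g with direction v = (-5, 3, 6): w = P − (-6, -10, -5) = (2, 7, -4), and w × v = (54, 8, 41).
Distance = |w × v| / |v| = √4661 / √70 ≈ 8.16.

8.16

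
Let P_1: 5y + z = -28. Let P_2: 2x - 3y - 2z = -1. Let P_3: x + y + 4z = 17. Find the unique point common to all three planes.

(-4, -7, 7)

Solving the 3×3 linear system 5y + z = -28, 2x - 3y - 2z = -1, x + y + 4z = 17 (e.g. by elimination or Cramer's rule, determinant = -45) gives (-4, -7, 7).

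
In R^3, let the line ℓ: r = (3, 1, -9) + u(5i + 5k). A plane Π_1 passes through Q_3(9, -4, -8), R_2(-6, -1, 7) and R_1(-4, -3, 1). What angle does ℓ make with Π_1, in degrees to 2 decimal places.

Q_3R_2 = (-15, 3, 15), Q_3R_1 = (-13, 1, 9); a normal to Π_1 is Q_3R_2 × Q_3R_1 = (12, -60, 24).
Using Q_3: Π_1 has equation 12x - 60y + 24z = 156.
sin θ = |n·v| / (|n||v|) = |180| / (√4320 · √50) = 0.38730.
θ ≈ 22.79°.

22.79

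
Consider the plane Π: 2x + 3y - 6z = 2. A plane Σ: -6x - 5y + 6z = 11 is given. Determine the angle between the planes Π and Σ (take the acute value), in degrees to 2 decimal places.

cos θ = |n₁·n₂| / (|n₁||n₂|) = |-63| / (√49 · √97).
θ = arccos(0.91381) ≈ 23.96°.

23.96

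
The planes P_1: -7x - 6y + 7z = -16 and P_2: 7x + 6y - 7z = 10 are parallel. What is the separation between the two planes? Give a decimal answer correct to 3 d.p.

0.518

Rescale P_2 by 1/(-1): -7x - 6y + 7z = -10. Then distance = |-16 − (-10)| / √134 ≈ 0.518.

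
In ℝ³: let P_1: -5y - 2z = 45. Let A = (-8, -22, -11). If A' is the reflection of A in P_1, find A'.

λ = (n·A − d)/|n|² = (132 − 45)/29 = 3.
Reflection = A − 2λn = (-8, -22, -11) − 6·(0, -5, -2) = (-8, 8, 1).

(-8, 8, 1)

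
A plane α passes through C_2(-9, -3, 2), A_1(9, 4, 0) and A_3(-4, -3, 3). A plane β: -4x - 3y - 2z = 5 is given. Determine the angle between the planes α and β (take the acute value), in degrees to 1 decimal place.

C_2A_1 = (18, 7, -2), C_2A_3 = (5, 0, 1); a normal to α is C_2A_1 × C_2A_3 = (7, -28, -35).
Using C_2: α has equation 7x - 28y - 35z = -49.
cos θ = |n₁·n₂| / (|n₁||n₂|) = |126| / (√2058 · √29).
θ = arccos(0.51576) ≈ 59.0°.

59.0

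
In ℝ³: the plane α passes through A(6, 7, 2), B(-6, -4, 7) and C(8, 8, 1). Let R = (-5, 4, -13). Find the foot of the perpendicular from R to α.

(4, 1, 2)

AB = (-12, -11, 5), AC = (2, 1, -1); a normal to α is AB × AC = (6, -2, 10).
Using A: α has equation 6x - 2y + 10z = 42.
Foot = R − λn with λ = (n·R − d)/|n|² = (-168 − 42)/140 = -3/2.
Foot = (-5, 4, -13) − (-3/2)·(6, -2, 10) = (4, 1, 2).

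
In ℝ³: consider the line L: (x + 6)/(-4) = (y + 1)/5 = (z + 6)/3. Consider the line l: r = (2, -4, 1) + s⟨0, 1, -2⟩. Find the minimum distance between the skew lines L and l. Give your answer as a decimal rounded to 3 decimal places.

L has direction (-4, 5, 3) through (-6, -1, -6).
Common perpendicular direction n = (-4, 5, 3) × (0, 1, -2) = (-13, -8, -4).
With w = (2, -4, 1) − (-6, -1, -6) = (8, -3, 7), w · n = -108.
Distance = |w · n| / |n| = |-108| / √249 ≈ 6.844.

6.844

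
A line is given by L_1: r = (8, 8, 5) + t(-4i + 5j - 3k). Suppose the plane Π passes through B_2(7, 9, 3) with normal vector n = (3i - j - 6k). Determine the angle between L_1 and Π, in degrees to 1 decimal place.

Π: n·r = n·B_2 gives 3x - y - 6z = -6.
sin θ = |n·v| / (|n||v|) = |1| / (√46 · √50) = 0.02085.
θ ≈ 1.2°.

1.2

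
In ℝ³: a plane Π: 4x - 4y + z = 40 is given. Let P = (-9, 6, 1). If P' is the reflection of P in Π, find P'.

λ = (n·P − d)/|n|² = (-59 − 40)/33 = -3.
Reflection = P − 2λn = (-9, 6, 1) − (-6)·(4, -4, 1) = (15, -18, 7).

(15, -18, 7)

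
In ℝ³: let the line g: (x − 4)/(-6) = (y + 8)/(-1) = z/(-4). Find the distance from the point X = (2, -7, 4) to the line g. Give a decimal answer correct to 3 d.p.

4.531

g has direction (-6, -1, -4) through (4, -8, 0).
Taking (4, -8, 0) on g with direction v = (-6, -1, -4): w = X − (4, -8, 0) = (-2, 1, 4), and w × v = (0, -32, 8).
Distance = |w × v| / |v| = √1088 / √53 ≈ 4.531.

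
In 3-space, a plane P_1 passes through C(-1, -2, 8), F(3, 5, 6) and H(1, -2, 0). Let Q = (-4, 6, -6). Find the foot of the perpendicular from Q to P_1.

(4, 2, -4)

CF = (4, 7, -2), CH = (2, 0, -8); a normal to P_1 is CF × CH = (-56, 28, -14).
Using C: P_1 has equation -56x + 28y - 14z = -112.
Foot = Q − λn with λ = (n·Q − d)/|n|² = (476 − (-112))/4116 = 1/7.
Foot = (-4, 6, -6) − (1/7)·(-56, 28, -14) = (4, 2, -4).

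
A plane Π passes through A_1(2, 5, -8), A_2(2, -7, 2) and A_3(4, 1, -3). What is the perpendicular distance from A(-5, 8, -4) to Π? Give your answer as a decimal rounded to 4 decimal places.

7.9796

A_1A_2 = (0, -12, 10), A_1A_3 = (2, -4, 5); a normal to Π is A_1A_2 × A_1A_3 = (-20, 20, 24).
Using A_1: Π has equation -20x + 20y + 24z = -132.
n·A − d = (-20)·(-5) + (20)·(8) + (24)·(-4) − (-132) = 296; |n| = √1376.
Distance = |296| / √1376 = 296/√1376 ≈ 7.9796.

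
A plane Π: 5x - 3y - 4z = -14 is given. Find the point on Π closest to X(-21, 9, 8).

Foot = X − λn with λ = (n·X − d)/|n|² = (-164 − (-14))/50 = -3.
Foot = (-21, 9, 8) − (-3)·(5, -3, -4) = (-6, 0, -4).

(-6, 0, -4)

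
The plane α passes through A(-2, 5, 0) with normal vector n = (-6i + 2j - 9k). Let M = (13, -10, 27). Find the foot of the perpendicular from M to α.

α: n·r = n·A gives -6x + 2y - 9z = 22.
Foot = M − λn with λ = (n·M − d)/|n|² = (-341 − 22)/121 = -3.
Foot = (13, -10, 27) − (-3)·(-6, 2, -9) = (-5, -4, 0).

(-5, -4, 0)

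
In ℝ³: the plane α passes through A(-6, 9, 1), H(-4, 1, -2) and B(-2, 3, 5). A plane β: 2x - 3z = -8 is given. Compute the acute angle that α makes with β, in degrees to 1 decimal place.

39.4

AH = (2, -8, -3), AB = (4, -6, 4); a normal to α is AH × AB = (-50, -20, 20).
Using A: α has equation -50x - 20y + 20z = 140.
cos θ = |n₁·n₂| / (|n₁||n₂|) = |-160| / (√3300 · √13).
θ = arccos(0.77249) ≈ 39.4°.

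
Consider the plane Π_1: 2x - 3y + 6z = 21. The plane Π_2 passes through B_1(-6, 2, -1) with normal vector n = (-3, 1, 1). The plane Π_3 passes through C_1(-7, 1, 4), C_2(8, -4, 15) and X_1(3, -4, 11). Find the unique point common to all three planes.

(-6, -3, 4)

Π_2: n·r = n·B_1 gives -3x + y + z = 19.
C_1C_2 = (15, -5, 11), C_1X_1 = (10, -5, 7); a normal to Π_3 is C_1C_2 × C_1X_1 = (20, 5, -25).
Using C_1: Π_3 has equation 20x + 5y - 25z = -235.
Solving the 3×3 linear system 2x - 3y + 6z = 21, -3x + y + z = 19, 20x + 5y - 25z = -235 (e.g. by elimination or Cramer's rule, determinant = -105) gives (-6, -3, 4).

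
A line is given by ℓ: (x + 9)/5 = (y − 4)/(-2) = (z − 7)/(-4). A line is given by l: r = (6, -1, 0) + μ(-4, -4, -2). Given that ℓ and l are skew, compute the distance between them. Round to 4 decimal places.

ℓ has direction (5, -2, -4) through (-9, 4, 7).
Common perpendicular direction n = (5, -2, -4) × (-4, -4, -2) = (-12, 26, -28).
With w = (6, -1, 0) − (-9, 4, 7) = (15, -5, -7), w · n = -114.
Distance = |w · n| / |n| = |-114| / √1604 ≈ 2.8464.

2.8464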